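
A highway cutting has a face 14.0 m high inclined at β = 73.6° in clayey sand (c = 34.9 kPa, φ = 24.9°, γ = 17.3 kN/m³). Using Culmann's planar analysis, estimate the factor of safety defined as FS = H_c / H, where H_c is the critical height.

FS = 1.48

H_c = (4c/γ) · sinβ cosφ / [1 − cos(β − φ)]
    = (4·34.9/17.3) · sin73.6°·cos24.9° / [1 − cos48.7°]
    = 8.069 · 0.8701 / 0.3400 = 20.65 m
FS = H_c / H = 20.65 / 14.0 = 1.475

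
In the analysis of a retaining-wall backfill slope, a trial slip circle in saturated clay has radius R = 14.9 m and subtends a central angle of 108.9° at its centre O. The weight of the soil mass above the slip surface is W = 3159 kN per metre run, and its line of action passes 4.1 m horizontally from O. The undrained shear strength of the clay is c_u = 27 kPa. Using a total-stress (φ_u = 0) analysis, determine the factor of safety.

Taking moments about the centre O, the resisting moment is provided by the undrained shear strength acting along the arc:
Arc length L_a = R·θ = 14.9·(108.9°·π/180) = 14.9·1.9007 = 28.32 m
M_R = c_u·L_a·R = 27·28.32·14.9 = 11393.1 kN·m/m
M_D = W·d = 3159·4.1 = 12951.9 kN·m/m
FS = M_R / M_D = 11393.1 / 12951.9 = 0.880

FS = 0.88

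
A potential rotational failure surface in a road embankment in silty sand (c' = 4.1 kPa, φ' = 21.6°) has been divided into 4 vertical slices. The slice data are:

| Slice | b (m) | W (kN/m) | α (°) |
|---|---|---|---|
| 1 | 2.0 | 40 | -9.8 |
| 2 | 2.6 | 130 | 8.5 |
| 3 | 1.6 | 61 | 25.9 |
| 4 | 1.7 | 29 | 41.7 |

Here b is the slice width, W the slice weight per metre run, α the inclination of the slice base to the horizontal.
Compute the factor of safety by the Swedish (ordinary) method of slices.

FS = 2.27

Ordinary method of slices: FS = Σ[c'·Δl_i + (W_i cosα_i)·tanφ'] / Σ W_i sinα_i, with Δl_i = b_i / cosα_i.
Slice 1: Δl = 2.0/cos(-9.8°) = 2.030 m; N'_1 = 40·cos(-9.8°) = 39.4; c'Δl = 8.32; W sinα = -6.8
Slice 2: Δl = 2.6/cos8.5° = 2.629 m; N'_2 = 130·cos8.5° = 128.6; c'Δl = 10.78; W sinα = 19.2
Slice 3: Δl = 1.6/cos25.9° = 1.779 m; N'_3 = 61·cos25.9° = 54.9; c'Δl = 7.29; W sinα = 26.6
Slice 4: Δl = 1.7/cos41.7° = 2.277 m; N'_4 = 29·cos41.7° = 21.7; c'Δl = 9.34; W sinα = 19.3
Σc'Δl = 35.7 kN/m; ΣN' = 244.5 kN/m; ΣW sinα = 58.3 kN/m
Resisting = 35.7 + 244.5·tan21.6° = 35.7 + 96.8 = 132.5 kN/m
FS = 132.5 / 58.3 = 2.272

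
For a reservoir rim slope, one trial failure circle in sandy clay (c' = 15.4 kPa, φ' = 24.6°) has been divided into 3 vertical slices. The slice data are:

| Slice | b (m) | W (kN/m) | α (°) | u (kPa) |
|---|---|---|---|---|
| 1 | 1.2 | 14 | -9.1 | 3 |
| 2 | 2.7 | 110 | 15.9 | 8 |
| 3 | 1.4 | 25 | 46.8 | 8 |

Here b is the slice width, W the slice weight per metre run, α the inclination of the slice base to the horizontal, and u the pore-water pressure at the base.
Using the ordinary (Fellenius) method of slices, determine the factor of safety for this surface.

FS = 2.96

Ordinary method of slices: FS = Σ[c'·Δl_i + (W_i cosα_i − u_i·Δl_i)·tanφ'] / Σ W_i sinα_i, with Δl_i = b_i / cosα_i.
Slice 1: Δl = 1.2/cos(-9.1°) = 1.215 m; N'_1 = 14·cos(-9.1°) − 3·1.215 = 10.2; c'Δl = 18.72; W sinα = -2.2
Slice 2: Δl = 2.7/cos15.9° = 2.807 m; N'_2 = 110·cos15.9° − 8·2.807 = 83.3; c'Δl = 43.23; W sinα = 30.1
Slice 3: Δl = 1.4/cos46.8° = 2.045 m; N'_3 = 25·cos46.8° − 8·2.045 = 0.8; c'Δl = 31.50; W sinα = 18.2
Σc'Δl = 93.4 kN/m; ΣN' = 94.3 kN/m; ΣW sinα = 46.1 kN/m
Resisting = 93.4 + 94.3·tan24.6° = 93.4 + 43.2 = 136.6 kN/m
FS = 136.6 / 46.1 = 2.960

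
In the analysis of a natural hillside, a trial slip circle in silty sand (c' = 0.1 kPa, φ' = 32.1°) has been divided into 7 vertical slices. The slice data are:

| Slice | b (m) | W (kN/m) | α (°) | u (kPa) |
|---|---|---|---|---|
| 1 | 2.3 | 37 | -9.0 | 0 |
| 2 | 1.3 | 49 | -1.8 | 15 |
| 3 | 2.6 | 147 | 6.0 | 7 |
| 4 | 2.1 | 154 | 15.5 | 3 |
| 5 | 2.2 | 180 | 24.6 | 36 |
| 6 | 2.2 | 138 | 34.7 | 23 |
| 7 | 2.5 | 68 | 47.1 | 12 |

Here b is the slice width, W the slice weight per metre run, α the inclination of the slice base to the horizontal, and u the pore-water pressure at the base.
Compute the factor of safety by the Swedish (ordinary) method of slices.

FS = 1.17

Ordinary method of slices: FS = Σ[c'·Δl_i + (W_i cosα_i − u_i·Δl_i)·tanφ'] / Σ W_i sinα_i, with Δl_i = b_i / cosα_i.
Slice 1: Δl = 2.3/cos(-9.0°) = 2.329 m; N'_1 = 37·cos(-9.0°) − 0·2.329 = 36.5; c'Δl = 0.23; W sinα = -5.8
Slice 2: Δl = 1.3/cos(-1.8°) = 1.301 m; N'_2 = 49·cos(-1.8°) − 15·1.301 = 29.5; c'Δl = 0.13; W sinα = -1.5
Slice 3: Δl = 2.6/cos6.0° = 2.614 m; N'_3 = 147·cos6.0° − 7·2.614 = 127.9; c'Δl = 0.26; W sinα = 15.4
Slice 4: Δl = 2.1/cos15.5° = 2.179 m; N'_4 = 154·cos15.5° − 3·2.179 = 141.9; c'Δl = 0.22; W sinα = 41.2
Slice 5: Δl = 2.2/cos24.6° = 2.420 m; N'_5 = 180·cos24.6° − 36·2.420 = 76.6; c'Δl = 0.24; W sinα = 74.9
Slice 6: Δl = 2.2/cos34.7° = 2.676 m; N'_6 = 138·cos34.7° − 23·2.676 = 51.9; c'Δl = 0.27; W sinα = 78.6
Slice 7: Δl = 2.5/cos47.1° = 3.673 m; N'_7 = 68·cos47.1° − 12·3.673 = 2.2; c'Δl = 0.37; W sinα = 49.8
Σc'Δl = 1.7 kN/m; ΣN' = 466.5 kN/m; ΣW sinα = 252.5 kN/m
Resisting = 1.7 + 466.5·tan32.1° = 1.7 + 292.6 = 294.3 kN/m
FS = 294.3 / 252.5 = 1.166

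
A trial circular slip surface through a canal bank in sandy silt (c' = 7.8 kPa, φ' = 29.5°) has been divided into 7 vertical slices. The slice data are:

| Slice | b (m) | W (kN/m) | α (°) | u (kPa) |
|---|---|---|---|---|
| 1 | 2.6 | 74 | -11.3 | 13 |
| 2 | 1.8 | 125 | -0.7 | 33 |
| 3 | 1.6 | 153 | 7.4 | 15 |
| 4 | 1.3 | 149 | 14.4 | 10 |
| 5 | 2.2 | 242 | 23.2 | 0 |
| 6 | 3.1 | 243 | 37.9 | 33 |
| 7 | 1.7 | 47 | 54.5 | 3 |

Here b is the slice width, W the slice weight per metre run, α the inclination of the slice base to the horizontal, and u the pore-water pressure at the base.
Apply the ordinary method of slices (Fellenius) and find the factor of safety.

Ordinary method of slices: FS = Σ[c'·Δl_i + (W_i cosα_i − u_i·Δl_i)·tanφ'] / Σ W_i sinα_i, with Δl_i = b_i / cosα_i.
Slice 1: Δl = 2.6/cos(-11.3°) = 2.651 m; N'_1 = 74·cos(-11.3°) − 13·2.651 = 38.1; c'Δl = 20.68; W sinα = -14.5
Slice 2: Δl = 1.8/cos(-0.7°) = 1.800 m; N'_2 = 125·cos(-0.7°) − 33·1.800 = 65.6; c'Δl = 14.04; W sinα = -1.5
Slice 3: Δl = 1.6/cos7.4° = 1.613 m; N'_3 = 153·cos7.4° − 15·1.613 = 127.5; c'Δl = 12.58; W sinα = 19.7
Slice 4: Δl = 1.3/cos14.4° = 1.342 m; N'_4 = 149·cos14.4° − 10·1.342 = 130.9; c'Δl = 10.47; W sinα = 37.1
Slice 5: Δl = 2.2/cos23.2° = 2.394 m; N'_5 = 242·cos23.2° − 0·2.394 = 222.4; c'Δl = 18.67; W sinα = 95.3
Slice 6: Δl = 3.1/cos37.9° = 3.929 m; N'_6 = 243·cos37.9° − 33·3.929 = 62.1; c'Δl = 30.64; W sinα = 149.3
Slice 7: Δl = 1.7/cos54.5° = 2.927 m; N'_7 = 47·cos54.5° − 3·2.927 = 18.5; c'Δl = 22.83; W sinα = 38.3
Σc'Δl = 129.9 kN/m; ΣN' = 665.1 kN/m; ΣW sinα = 323.6 kN/m
Resisting = 129.9 + 665.1·tan29.5° = 129.9 + 376.3 = 506.2 kN/m
FS = 506.2 / 323.6 = 1.564

FS = 1.56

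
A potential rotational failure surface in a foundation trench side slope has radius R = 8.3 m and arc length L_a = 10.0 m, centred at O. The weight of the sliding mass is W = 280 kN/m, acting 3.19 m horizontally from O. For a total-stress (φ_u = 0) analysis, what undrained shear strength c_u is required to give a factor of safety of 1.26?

c_u = 13.6 kPa

FS = c_u·L_a·R / (W·d), so c_u = FS·W·d / (L_a·R).
c_u = 1.26·280·3.19 / (10.00·8.3) = 1125.4 / 83.00 = 13.56 kPa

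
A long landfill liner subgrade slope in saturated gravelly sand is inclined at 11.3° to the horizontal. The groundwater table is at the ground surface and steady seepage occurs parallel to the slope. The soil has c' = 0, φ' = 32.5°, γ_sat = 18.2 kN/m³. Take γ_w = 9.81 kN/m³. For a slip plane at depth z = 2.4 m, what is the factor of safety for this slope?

With seepage parallel to the slope and the water table at the surface, the effective normal stress on the slip plane uses the buoyant unit weight γ' = γ_sat − γ_w while the driving shear stress uses γ_sat:
FS = [c' + γ' z cos²β tanφ'] / [γ_sat z sinβ cosβ]
(For c' = 0 this reduces to FS = (γ'/γ_sat)·tanφ'/tanβ.)
γ' = 18.2 − 9.81 = 8.39 kN/m³
Numerator = 0.0 + 8.39·2.4·cos²11.3°·tan32.5° = 0.0 + 8.39·2.4·0.9616·0.6371 = 12.336 kPa
Denominator = 18.2·2.4·sin11.3°·cos11.3° = 18.2·2.4·0.1959·0.9806 = 8.393 kPa
FS = 12.336 / 8.393 = 1.470

FS = 1.47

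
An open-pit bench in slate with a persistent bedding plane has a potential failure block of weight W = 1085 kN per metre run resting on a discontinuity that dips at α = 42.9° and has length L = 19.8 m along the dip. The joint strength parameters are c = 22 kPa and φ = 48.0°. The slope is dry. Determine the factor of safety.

Resolving the block weight along and normal to the plane and applying the Mohr–Coulomb strength on the joint:
N' = W cosα = 1085·cos42.9° = 794.8 kN/m
Driving force T = W sinα = 1085·sin42.9° = 738.6 kN/m
Resisting force R = c·L + N'·tanφ = 22·19.8 + 794.8·tan48.0° = 435.6 + 882.7 = 1318.3 kN/m
FS = R / T = 1318.3 / 738.6 = 1.785

FS = 1.78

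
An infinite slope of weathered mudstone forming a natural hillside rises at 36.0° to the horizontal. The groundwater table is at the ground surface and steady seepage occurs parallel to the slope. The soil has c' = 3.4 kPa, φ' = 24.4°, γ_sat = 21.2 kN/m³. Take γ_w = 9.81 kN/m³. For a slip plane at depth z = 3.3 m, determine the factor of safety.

FS = 0.44

With seepage parallel to the slope and the water table at the surface, the effective normal stress on the slip plane uses the buoyant unit weight γ' = γ_sat − γ_w while the driving shear stress uses γ_sat:
FS = [c' + γ' z cos²β tanφ'] / [γ_sat z sinβ cosβ]
γ' = 21.2 − 9.81 = 11.39 kN/m³
Numerator = 3.4 + 11.39·3.3·cos²36.0°·tan24.4° = 3.4 + 11.39·3.3·0.6545·0.4536 = 14.560 kPa
Denominator = 21.2·3.3·sin36.0°·cos36.0° = 21.2·3.3·0.5878·0.8090 = 33.268 kPa
FS = 14.560 / 33.268 = 0.438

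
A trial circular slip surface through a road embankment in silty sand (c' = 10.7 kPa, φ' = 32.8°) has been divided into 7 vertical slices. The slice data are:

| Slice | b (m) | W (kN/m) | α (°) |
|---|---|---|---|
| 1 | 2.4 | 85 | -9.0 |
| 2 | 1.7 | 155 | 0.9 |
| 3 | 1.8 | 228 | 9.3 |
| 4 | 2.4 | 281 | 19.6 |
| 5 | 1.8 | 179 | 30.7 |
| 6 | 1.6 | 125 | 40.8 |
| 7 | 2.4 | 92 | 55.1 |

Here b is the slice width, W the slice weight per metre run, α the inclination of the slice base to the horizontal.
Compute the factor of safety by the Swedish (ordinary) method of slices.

Ordinary method of slices: FS = Σ[c'·Δl_i + (W_i cosα_i)·tanφ'] / Σ W_i sinα_i, with Δl_i = b_i / cosα_i.
Slice 1: Δl = 2.4/cos(-9.0°) = 2.430 m; N'_1 = 85·cos(-9.0°) = 84.0; c'Δl = 26.00; W sinα = -13.3
Slice 2: Δl = 1.7/cos0.9° = 1.700 m; N'_2 = 155·cos0.9° = 155.0; c'Δl = 18.19; W sinα = 2.4
Slice 3: Δl = 1.8/cos9.3° = 1.824 m; N'_3 = 228·cos9.3° = 225.0; c'Δl = 19.52; W sinα = 36.8
Slice 4: Δl = 2.4/cos19.6° = 2.548 m; N'_4 = 281·cos19.6° = 264.7; c'Δl = 27.26; W sinα = 94.3
Slice 5: Δl = 1.8/cos30.7° = 2.093 m; N'_5 = 179·cos30.7° = 153.9; c'Δl = 22.40; W sinα = 91.4
Slice 6: Δl = 1.6/cos40.8° = 2.114 m; N'_6 = 125·cos40.8° = 94.6; c'Δl = 22.62; W sinα = 81.7
Slice 7: Δl = 2.4/cos55.1° = 4.195 m; N'_7 = 92·cos55.1° = 52.6; c'Δl = 44.88; W sinα = 75.5
Σc'Δl = 180.9 kN/m; ΣN' = 1029.8 kN/m; ΣW sinα = 368.8 kN/m
Resisting = 180.9 + 1029.8·tan32.8° = 180.9 + 663.7 = 844.5 kN/m
FS = 844.5 / 368.8 = 2.290

FS = 2.29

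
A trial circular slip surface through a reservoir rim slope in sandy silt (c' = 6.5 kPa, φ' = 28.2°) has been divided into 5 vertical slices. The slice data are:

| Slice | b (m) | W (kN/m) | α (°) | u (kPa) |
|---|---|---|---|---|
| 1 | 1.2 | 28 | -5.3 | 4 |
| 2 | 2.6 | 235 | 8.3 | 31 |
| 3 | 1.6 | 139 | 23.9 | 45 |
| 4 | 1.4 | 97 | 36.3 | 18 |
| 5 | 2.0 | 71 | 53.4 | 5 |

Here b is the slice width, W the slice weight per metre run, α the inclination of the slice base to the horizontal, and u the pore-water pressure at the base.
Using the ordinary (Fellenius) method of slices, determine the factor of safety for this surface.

FS = 1.13

Ordinary method of slices: FS = Σ[c'·Δl_i + (W_i cosα_i − u_i·Δl_i)·tanφ'] / Σ W_i sinα_i, with Δl_i = b_i / cosα_i.
Slice 1: Δl = 1.2/cos(-5.3°) = 1.205 m; N'_1 = 28·cos(-5.3°) − 4·1.205 = 23.1; c'Δl = 7.83; W sinα = -2.6
Slice 2: Δl = 2.6/cos8.3° = 2.628 m; N'_2 = 235·cos8.3° − 31·2.628 = 151.1; c'Δl = 17.08; W sinα = 33.9
Slice 3: Δl = 1.6/cos23.9° = 1.750 m; N'_3 = 139·cos23.9° − 45·1.750 = 48.3; c'Δl = 11.38; W sinα = 56.3
Slice 4: Δl = 1.4/cos36.3° = 1.737 m; N'_4 = 97·cos36.3° − 18·1.737 = 46.9; c'Δl = 11.29; W sinα = 57.4
Slice 5: Δl = 2.0/cos53.4° = 3.354 m; N'_5 = 71·cos53.4° − 5·3.354 = 25.6; c'Δl = 21.80; W sinα = 57.0
Σc'Δl = 69.4 kN/m; ΣN' = 294.9 kN/m; ΣW sinα = 202.1 kN/m
Resisting = 69.4 + 294.9·tan28.2° = 69.4 + 158.1 = 227.5 kN/m
FS = 227.5 / 202.1 = 1.126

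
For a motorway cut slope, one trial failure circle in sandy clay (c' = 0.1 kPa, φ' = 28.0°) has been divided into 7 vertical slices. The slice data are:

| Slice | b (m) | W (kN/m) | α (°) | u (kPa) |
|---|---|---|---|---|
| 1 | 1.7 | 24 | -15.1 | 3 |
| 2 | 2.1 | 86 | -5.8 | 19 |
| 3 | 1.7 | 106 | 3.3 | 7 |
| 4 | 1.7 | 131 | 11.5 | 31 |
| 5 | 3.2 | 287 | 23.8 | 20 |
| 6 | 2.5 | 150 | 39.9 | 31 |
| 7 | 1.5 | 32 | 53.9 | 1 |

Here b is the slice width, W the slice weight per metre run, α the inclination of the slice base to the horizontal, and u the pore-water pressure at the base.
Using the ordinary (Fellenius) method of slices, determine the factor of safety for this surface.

FS = 0.95

Ordinary method of slices: FS = Σ[c'·Δl_i + (W_i cosα_i − u_i·Δl_i)·tanφ'] / Σ W_i sinα_i, with Δl_i = b_i / cosα_i.
Slice 1: Δl = 1.7/cos(-15.1°) = 1.761 m; N'_1 = 24·cos(-15.1°) − 3·1.761 = 17.9; c'Δl = 0.18; W sinα = -6.3
Slice 2: Δl = 2.1/cos(-5.8°) = 2.111 m; N'_2 = 86·cos(-5.8°) − 19·2.111 = 45.5; c'Δl = 0.21; W sinα = -8.7
Slice 3: Δl = 1.7/cos3.3° = 1.703 m; N'_3 = 106·cos3.3° − 7·1.703 = 93.9; c'Δl = 0.17; W sinα = 6.1
Slice 4: Δl = 1.7/cos11.5° = 1.735 m; N'_4 = 131·cos11.5° − 31·1.735 = 74.6; c'Δl = 0.17; W sinα = 26.1
Slice 5: Δl = 3.2/cos23.8° = 3.497 m; N'_5 = 287·cos23.8° − 20·3.497 = 192.6; c'Δl = 0.35; W sinα = 115.8
Slice 6: Δl = 2.5/cos39.9° = 3.259 m; N'_6 = 150·cos39.9° − 31·3.259 = 14.1; c'Δl = 0.33; W sinα = 96.2
Slice 7: Δl = 1.5/cos53.9° = 2.546 m; N'_7 = 32·cos53.9° − 1·2.546 = 16.3; c'Δl = 0.25; W sinα = 25.9
Σc'Δl = 1.7 kN/m; ΣN' = 454.8 kN/m; ΣW sinα = 255.2 kN/m
Resisting = 1.7 + 454.8·tan28.0° = 1.7 + 241.8 = 243.5 kN/m
FS = 243.5 / 255.2 = 0.954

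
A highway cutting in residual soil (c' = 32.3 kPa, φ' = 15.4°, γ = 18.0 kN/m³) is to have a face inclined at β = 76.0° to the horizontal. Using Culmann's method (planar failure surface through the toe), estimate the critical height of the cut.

H_c = 13.19 m

Culmann's analysis gives the critical failure plane at α_cr = (β + φ')/2 = (76.0 + 15.4)/2 = 45.7°, and the critical height
H_c = (4c'/γ) · sinβ cosφ' / [1 − cos(β − φ')]
    = (4·32.3/18.0) · sin76.0°·cos15.4° / [1 − cos(60.6°)]
    = 7.178 · 0.9703·0.9641 / [1 − 0.4909]
    = 7.178 · 0.9355 / 0.5091
    = 13.19 m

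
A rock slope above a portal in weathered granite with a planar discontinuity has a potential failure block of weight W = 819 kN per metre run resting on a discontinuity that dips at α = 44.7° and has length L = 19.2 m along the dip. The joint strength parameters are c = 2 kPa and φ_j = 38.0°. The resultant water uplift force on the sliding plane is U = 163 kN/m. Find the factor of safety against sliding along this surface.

Resolving the block weight along and normal to the plane and applying the Mohr–Coulomb strength on the joint:
N' = W cosα − U = 819·cos44.7° − 163 = 419.1 kN/m
Driving force T = W sinα = 819·sin44.7° = 576.1 kN/m
Resisting force R = c·L + N'·tanφ_j = 2·19.2 + 419.1·tan38.0° = 38.4 + 327.5 = 365.9 kN/m
FS = R / T = 365.9 / 576.1 = 0.635

FS = 0.64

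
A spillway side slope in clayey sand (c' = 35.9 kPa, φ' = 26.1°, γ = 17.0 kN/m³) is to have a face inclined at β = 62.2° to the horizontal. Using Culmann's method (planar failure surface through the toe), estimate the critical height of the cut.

Culmann's analysis gives the critical failure plane at α_cr = (β + φ')/2 = (62.2 + 26.1)/2 = 44.2°, and the critical height
H_c = (4c'/γ) · sinβ cosφ' / [1 − cos(β − φ')]
    = (4·35.9/17.0) · sin62.2°·cos26.1° / [1 − cos(36.1°)]
    = 8.447 · 0.8846·0.8980 / [1 − 0.8080]
    = 8.447 · 0.7944 / 0.1920
    = 34.95 m

H_c = 34.95 m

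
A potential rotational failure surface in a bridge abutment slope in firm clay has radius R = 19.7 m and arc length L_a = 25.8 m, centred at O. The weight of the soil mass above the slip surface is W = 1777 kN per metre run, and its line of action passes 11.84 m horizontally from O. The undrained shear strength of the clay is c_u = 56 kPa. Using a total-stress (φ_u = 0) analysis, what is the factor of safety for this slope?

Taking moments about the centre O, the resisting moment is provided by the undrained shear strength acting along the arc:
M_R = c_u·L_a·R = 56·25.80·19.7 = 28462.6 kN·m/m
M_D = W·d = 1777·11.84 = 21039.7 kN·m/m
FS = M_R / M_D = 28462.6 / 21039.7 = 1.353

FS = 1.35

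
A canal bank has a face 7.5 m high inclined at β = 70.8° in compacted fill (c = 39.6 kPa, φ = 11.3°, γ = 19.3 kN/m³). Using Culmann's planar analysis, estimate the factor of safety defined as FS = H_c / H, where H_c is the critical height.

H_c = (4c/γ) · sinβ cosφ / [1 − cos(β − φ)]
    = (4·39.6/19.3) · sin70.8°·cos11.3° / [1 − cos59.5°]
    = 8.207 · 0.9261 / 0.4925 = 15.43 m
FS = H_c / H = 15.43 / 7.5 = 2.058

FS = 2.06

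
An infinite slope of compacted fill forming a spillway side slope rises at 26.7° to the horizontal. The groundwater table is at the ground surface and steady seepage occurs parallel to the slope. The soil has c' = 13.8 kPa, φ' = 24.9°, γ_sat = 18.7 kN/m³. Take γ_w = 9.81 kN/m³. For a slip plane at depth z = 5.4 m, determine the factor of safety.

FS = 0.78

With seepage parallel to the slope and the water table at the surface, the effective normal stress on the slip plane uses the buoyant unit weight γ' = γ_sat − γ_w while the driving shear stress uses γ_sat:
FS = [c' + γ' z cos²β tanφ'] / [γ_sat z sinβ cosβ]
γ' = 18.7 − 9.81 = 8.89 kN/m³
Numerator = 13.8 + 8.89·5.4·cos²26.7°·tan24.9° = 13.8 + 8.89·5.4·0.7981·0.4642 = 31.585 kPa
Denominator = 18.7·5.4·sin26.7°·cos26.7° = 18.7·5.4·0.4493·0.8934 = 40.534 kPa
FS = 31.585 / 40.534 = 0.779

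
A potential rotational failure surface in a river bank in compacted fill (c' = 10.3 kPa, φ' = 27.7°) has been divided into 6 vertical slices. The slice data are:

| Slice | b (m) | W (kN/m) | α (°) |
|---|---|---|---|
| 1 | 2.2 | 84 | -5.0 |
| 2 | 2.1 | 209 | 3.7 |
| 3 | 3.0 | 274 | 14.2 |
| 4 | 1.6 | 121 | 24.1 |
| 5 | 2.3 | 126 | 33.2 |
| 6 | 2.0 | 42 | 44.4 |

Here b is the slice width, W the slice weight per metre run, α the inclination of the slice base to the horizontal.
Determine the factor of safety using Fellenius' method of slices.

FS = 2.59

Ordinary method of slices: FS = Σ[c'·Δl_i + (W_i cosα_i)·tanφ'] / Σ W_i sinα_i, with Δl_i = b_i / cosα_i.
Slice 1: Δl = 2.2/cos(-5.0°) = 2.208 m; N'_1 = 84·cos(-5.0°) = 83.7; c'Δl = 22.75; W sinα = -7.3
Slice 2: Δl = 2.1/cos3.7° = 2.104 m; N'_2 = 209·cos3.7° = 208.6; c'Δl = 21.68; W sinα = 13.5
Slice 3: Δl = 3.0/cos14.2° = 3.095 m; N'_3 = 274·cos14.2° = 265.6; c'Δl = 31.87; W sinα = 67.2
Slice 4: Δl = 1.6/cos24.1° = 1.753 m; N'_4 = 121·cos24.1° = 110.5; c'Δl = 18.05; W sinα = 49.4
Slice 5: Δl = 2.3/cos33.2° = 2.749 m; N'_5 = 126·cos33.2° = 105.4; c'Δl = 28.31; W sinα = 69.0
Slice 6: Δl = 2.0/cos44.4° = 2.799 m; N'_6 = 42·cos44.4° = 30.0; c'Δl = 28.83; W sinα = 29.4
Σc'Δl = 151.5 kN/m; ΣN' = 803.8 kN/m; ΣW sinα = 221.2 kN/m
Resisting = 151.5 + 803.8·tan27.7° = 151.5 + 422.0 = 573.5 kN/m
FS = 573.5 / 221.2 = 2.593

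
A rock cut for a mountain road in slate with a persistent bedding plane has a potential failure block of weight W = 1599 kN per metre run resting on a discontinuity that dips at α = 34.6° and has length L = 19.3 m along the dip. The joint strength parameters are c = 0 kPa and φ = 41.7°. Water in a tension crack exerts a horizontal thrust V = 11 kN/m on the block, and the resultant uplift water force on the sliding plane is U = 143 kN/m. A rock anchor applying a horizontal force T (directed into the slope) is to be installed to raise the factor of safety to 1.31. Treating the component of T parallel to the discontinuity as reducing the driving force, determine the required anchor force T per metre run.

T = 102 kN/m

Resolving forces along and normal to the sliding plane, with the horizontal anchor force T adding T·sinα to the effective normal force and T·cosα acting up the plane against the driving force:
FS = [cL + (W cosα − U − V sinα + T sinα) tanφ] / [W sinα + V cosα − T cosα]
Without the anchor: N' = 1166.9 kN/m, driving T_d = 917.0 kN/m, resisting R = 0·19.3 + 1166.9·tan41.7° = 1039.7 kN/m, FS = 1.13.
Setting FS = 1.31 and solving for T:
1.31·(917.0 − T cos34.6°) = 1039.7 + T sin34.6°·tan41.7°
T·(sin34.6°·tan41.7° + 1.31·cos34.6°) = 1.31·917.0 − 1039.7
T·(0.5678·0.8910 + 1.31·0.8231) = 1201.3 − 1039.7 = 161.6
T·1.5842 = 161.6
T = 102.0 kN/m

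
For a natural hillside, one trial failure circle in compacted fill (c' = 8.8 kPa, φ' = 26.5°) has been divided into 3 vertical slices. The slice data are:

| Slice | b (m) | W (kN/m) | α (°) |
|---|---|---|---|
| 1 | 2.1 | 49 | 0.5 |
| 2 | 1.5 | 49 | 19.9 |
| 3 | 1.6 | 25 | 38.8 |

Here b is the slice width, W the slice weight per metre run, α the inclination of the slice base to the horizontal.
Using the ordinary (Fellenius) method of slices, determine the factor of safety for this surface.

FS = 3.29

Ordinary method of slices: FS = Σ[c'·Δl_i + (W_i cosα_i)·tanφ'] / Σ W_i sinα_i, with Δl_i = b_i / cosα_i.
Slice 1: Δl = 2.1/cos0.5° = 2.100 m; N'_1 = 49·cos0.5° = 49.0; c'Δl = 18.48; W sinα = 0.4
Slice 2: Δl = 1.5/cos19.9° = 1.595 m; N'_2 = 49·cos19.9° = 46.1; c'Δl = 14.04; W sinα = 16.7
Slice 3: Δl = 1.6/cos38.8° = 2.053 m; N'_3 = 25·cos38.8° = 19.5; c'Δl = 18.07; W sinα = 15.7
Σc'Δl = 50.6 kN/m; ΣN' = 114.6 kN/m; ΣW sinα = 32.8 kN/m
Resisting = 50.6 + 114.6·tan26.5° = 50.6 + 57.1 = 107.7 kN/m
FS = 107.7 / 32.8 = 3.286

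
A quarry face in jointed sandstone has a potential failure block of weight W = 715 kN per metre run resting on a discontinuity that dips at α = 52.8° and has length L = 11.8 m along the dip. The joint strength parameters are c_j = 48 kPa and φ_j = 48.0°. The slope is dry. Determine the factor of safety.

Resolving the block weight along and normal to the plane and applying the Mohr–Coulomb strength on the joint:
N' = W cosα = 715·cos52.8° = 432.3 kN/m
Driving force T = W sinα = 715·sin52.8° = 569.5 kN/m
Resisting force R = c_j·L + N'·tanφ_j = 48·11.8 + 432.3·tan48.0° = 566.4 + 480.1 = 1046.5 kN/m
FS = R / T = 1046.5 / 569.5 = 1.838

FS = 1.84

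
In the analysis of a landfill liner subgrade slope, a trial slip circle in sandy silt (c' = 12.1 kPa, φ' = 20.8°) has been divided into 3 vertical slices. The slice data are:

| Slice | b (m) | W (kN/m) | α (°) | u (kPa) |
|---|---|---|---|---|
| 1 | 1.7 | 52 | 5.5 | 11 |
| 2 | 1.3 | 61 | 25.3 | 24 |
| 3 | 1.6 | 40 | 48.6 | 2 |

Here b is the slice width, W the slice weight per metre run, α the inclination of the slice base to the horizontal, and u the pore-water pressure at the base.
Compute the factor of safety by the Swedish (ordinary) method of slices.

FS = 1.57

Ordinary method of slices: FS = Σ[c'·Δl_i + (W_i cosα_i − u_i·Δl_i)·tanφ'] / Σ W_i sinα_i, with Δl_i = b_i / cosα_i.
Slice 1: Δl = 1.7/cos5.5° = 1.708 m; N'_1 = 52·cos5.5° − 11·1.708 = 33.0; c'Δl = 20.67; W sinα = 5.0
Slice 2: Δl = 1.3/cos25.3° = 1.438 m; N'_2 = 61·cos25.3° − 24·1.438 = 20.6; c'Δl = 17.40; W sinα = 26.1
Slice 3: Δl = 1.6/cos48.6° = 2.419 m; N'_3 = 40·cos48.6° − 2·2.419 = 21.6; c'Δl = 29.28; W sinα = 30.0
Σc'Δl = 67.3 kN/m; ΣN' = 75.2 kN/m; ΣW sinα = 61.1 kN/m
Resisting = 67.3 + 75.2·tan20.8° = 67.3 + 28.6 = 95.9 kN/m
FS = 95.9 / 61.1 = 1.571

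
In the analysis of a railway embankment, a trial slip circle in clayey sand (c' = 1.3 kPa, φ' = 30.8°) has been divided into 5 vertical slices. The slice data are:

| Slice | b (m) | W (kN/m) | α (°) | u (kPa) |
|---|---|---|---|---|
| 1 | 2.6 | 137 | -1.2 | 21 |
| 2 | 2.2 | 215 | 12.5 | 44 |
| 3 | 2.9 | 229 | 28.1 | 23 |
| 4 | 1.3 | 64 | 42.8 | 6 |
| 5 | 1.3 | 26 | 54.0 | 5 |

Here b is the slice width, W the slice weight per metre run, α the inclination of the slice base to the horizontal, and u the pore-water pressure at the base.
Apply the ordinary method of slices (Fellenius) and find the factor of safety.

FS = 1.07

Ordinary method of slices: FS = Σ[c'·Δl_i + (W_i cosα_i − u_i·Δl_i)·tanφ'] / Σ W_i sinα_i, with Δl_i = b_i / cosα_i.
Slice 1: Δl = 2.6/cos(-1.2°) = 2.601 m; N'_1 = 137·cos(-1.2°) − 21·2.601 = 82.4; c'Δl = 3.38; W sinα = -2.9
Slice 2: Δl = 2.2/cos12.5° = 2.253 m; N'_2 = 215·cos12.5° − 44·2.253 = 110.8; c'Δl = 2.93; W sinα = 46.5
Slice 3: Δl = 2.9/cos28.1° = 3.288 m; N'_3 = 229·cos28.1° − 23·3.288 = 126.4; c'Δl = 4.27; W sinα = 107.9
Slice 4: Δl = 1.3/cos42.8° = 1.772 m; N'_4 = 64·cos42.8° − 6·1.772 = 36.3; c'Δl = 2.30; W sinα = 43.5
Slice 5: Δl = 1.3/cos54.0° = 2.212 m; N'_5 = 26·cos54.0° − 5·2.212 = 4.2; c'Δl = 2.88; W sinα = 21.0
Σc'Δl = 15.8 kN/m; ΣN' = 360.1 kN/m; ΣW sinα = 216.0 kN/m
Resisting = 15.8 + 360.1·tan30.8° = 15.8 + 214.6 = 230.4 kN/m
FS = 230.4 / 216.0 = 1.066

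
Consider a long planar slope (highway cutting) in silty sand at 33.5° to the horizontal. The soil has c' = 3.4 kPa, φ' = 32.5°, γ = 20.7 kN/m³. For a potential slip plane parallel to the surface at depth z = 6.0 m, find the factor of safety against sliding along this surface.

FS = 1.02

For an infinite slope with a slip plane parallel to the surface (no pore pressure): FS = [c' + γz cos²β tanφ'] / [γz sinβ cosβ].
γz = 20.7·6.0 = 124.20 kN/m²
Numerator = 3.4 + 124.20·cos²33.5°·tan32.5° = 3.4 + 124.20·0.6954·0.6371 = 58.420 kPa
Denominator = 124.20·sin33.5°·cos33.5° = 124.20·0.5519·0.8339 = 57.163 kPa
FS = 58.420 / 57.163 = 1.022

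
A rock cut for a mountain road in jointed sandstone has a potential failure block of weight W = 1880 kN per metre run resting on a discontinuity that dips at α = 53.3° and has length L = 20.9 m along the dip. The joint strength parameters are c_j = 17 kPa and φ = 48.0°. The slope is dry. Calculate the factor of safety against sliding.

Resolving the block weight along and normal to the plane and applying the Mohr–Coulomb strength on the joint:
N' = W cosα = 1880·cos53.3° = 1123.5 kN/m
Driving force T = W sinα = 1880·sin53.3° = 1507.3 kN/m
Resisting force R = c_j·L + N'·tanφ = 17·20.9 + 1123.5·tan48.0° = 355.3 + 1247.8 = 1603.1 kN/m
FS = R / T = 1603.1 / 1507.3 = 1.064

FS = 1.06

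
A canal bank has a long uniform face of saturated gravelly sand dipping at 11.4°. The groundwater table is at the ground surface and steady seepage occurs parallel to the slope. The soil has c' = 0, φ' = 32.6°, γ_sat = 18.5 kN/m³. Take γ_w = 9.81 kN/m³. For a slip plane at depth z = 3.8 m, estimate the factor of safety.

FS = 1.49

With seepage parallel to the slope and the water table at the surface, the effective normal stress on the slip plane uses the buoyant unit weight γ' = γ_sat − γ_w while the driving shear stress uses γ_sat:
FS = [c' + γ' z cos²β tanφ'] / [γ_sat z sinβ cosβ]
(For c' = 0 this reduces to FS = (γ'/γ_sat)·tanφ'/tanβ.)
γ' = 18.5 − 9.81 = 8.69 kN/m³
Numerator = 0.0 + 8.69·3.8·cos²11.4°·tan32.6° = 0.0 + 8.69·3.8·0.9609·0.6395 = 20.293 kPa
Denominator = 18.5·3.8·sin11.4°·cos11.4° = 18.5·3.8·0.1977·0.9803 = 13.621 kPa
FS = 20.293 / 13.621 = 1.490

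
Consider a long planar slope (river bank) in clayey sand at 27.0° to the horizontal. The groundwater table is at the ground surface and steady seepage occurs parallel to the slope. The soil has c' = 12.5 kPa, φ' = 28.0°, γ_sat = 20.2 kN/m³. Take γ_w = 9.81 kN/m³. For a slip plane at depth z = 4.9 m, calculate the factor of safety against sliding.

With seepage parallel to the slope and the water table at the surface, the effective normal stress on the slip plane uses the buoyant unit weight γ' = γ_sat − γ_w while the driving shear stress uses γ_sat:
FS = [c' + γ' z cos²β tanφ'] / [γ_sat z sinβ cosβ]
γ' = 20.2 − 9.81 = 10.39 kN/m³
Numerator = 12.5 + 10.39·4.9·cos²27.0°·tan28.0° = 12.5 + 10.39·4.9·0.7939·0.5317 = 33.991 kPa
Denominator = 20.2·4.9·sin27.0°·cos27.0° = 20.2·4.9·0.4540·0.8910 = 40.038 kPa
FS = 33.991 / 40.038 = 0.849

FS = 0.85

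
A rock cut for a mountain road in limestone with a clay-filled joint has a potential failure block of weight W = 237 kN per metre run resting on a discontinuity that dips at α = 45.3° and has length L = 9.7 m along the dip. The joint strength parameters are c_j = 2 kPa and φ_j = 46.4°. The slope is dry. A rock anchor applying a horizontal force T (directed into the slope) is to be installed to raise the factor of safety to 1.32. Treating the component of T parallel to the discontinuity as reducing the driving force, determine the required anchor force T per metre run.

T = 17 kN/m

Resolving forces along and normal to the sliding plane, with the horizontal anchor force T adding T·sinα to the effective normal force and T·cosα acting up the plane against the driving force:
FS = [c_jL + (W cosα + T sinα) tanφ_j] / [W sinα − T cosα]
Without the anchor: N' = 166.7 kN/m, driving T_d = 168.5 kN/m, resisting R = 2·9.7 + 166.7·tan46.4° = 194.5 kN/m, FS = 1.15.
Setting FS = 1.32 and solving for T:
1.32·(168.5 − T cos45.3°) = 194.5 + T sin45.3°·tan46.4°
T·(sin45.3°·tan46.4° + 1.32·cos45.3°) = 1.32·168.5 − 194.5
T·(0.7108·1.0501 + 1.32·0.7034) = 222.4 − 194.5 = 27.9
T·1.6749 = 27.9
T = 16.7 kN/m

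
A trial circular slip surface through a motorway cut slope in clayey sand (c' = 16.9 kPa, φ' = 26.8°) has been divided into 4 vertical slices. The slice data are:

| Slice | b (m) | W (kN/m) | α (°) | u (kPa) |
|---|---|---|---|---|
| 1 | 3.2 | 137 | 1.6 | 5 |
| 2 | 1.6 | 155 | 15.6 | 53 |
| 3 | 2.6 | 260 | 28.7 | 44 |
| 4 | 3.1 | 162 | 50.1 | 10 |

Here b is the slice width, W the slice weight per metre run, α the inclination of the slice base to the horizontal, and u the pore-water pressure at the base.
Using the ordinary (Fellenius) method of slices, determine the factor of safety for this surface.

Ordinary method of slices: FS = Σ[c'·Δl_i + (W_i cosα_i − u_i·Δl_i)·tanφ'] / Σ W_i sinα_i, with Δl_i = b_i / cosα_i.
Slice 1: Δl = 3.2/cos1.6° = 3.201 m; N'_1 = 137·cos1.6° − 5·3.201 = 120.9; c'Δl = 54.10; W sinα = 3.8
Slice 2: Δl = 1.6/cos15.6° = 1.661 m; N'_2 = 155·cos15.6° − 53·1.661 = 61.2; c'Δl = 28.07; W sinα = 41.7
Slice 3: Δl = 2.6/cos28.7° = 2.964 m; N'_3 = 260·cos28.7° − 44·2.964 = 97.6; c'Δl = 50.09; W sinα = 124.9
Slice 4: Δl = 3.1/cos50.1° = 4.833 m; N'_4 = 162·cos50.1° − 10·4.833 = 55.6; c'Δl = 81.67; W sinα = 124.3
Σc'Δl = 213.9 kN/m; ΣN' = 335.4 kN/m; ΣW sinα = 294.6 kN/m
Resisting = 213.9 + 335.4·tan26.8° = 213.9 + 169.4 = 383.4 kN/m
FS = 383.4 / 294.6 = 1.301

FS = 1.30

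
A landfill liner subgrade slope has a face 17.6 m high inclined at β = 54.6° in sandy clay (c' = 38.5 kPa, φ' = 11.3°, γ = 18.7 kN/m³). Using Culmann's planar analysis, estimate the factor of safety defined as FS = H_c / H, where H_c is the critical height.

H_c = (4c'/γ) · sinβ cosφ' / [1 − cos(β − φ')]
    = (4·38.5/18.7) · sin54.6°·cos11.3° / [1 − cos43.3°]
    = 8.235 · 0.7993 / 0.2722 = 24.18 m
FS = H_c / H = 24.18 / 17.6 = 1.374

FS = 1.37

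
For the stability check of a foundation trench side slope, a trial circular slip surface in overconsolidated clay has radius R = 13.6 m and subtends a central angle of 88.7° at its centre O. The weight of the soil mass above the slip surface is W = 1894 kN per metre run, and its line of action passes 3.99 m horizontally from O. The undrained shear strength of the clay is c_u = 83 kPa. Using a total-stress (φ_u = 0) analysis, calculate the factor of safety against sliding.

FS = 3.14

Taking moments about the centre O, the resisting moment is provided by the undrained shear strength acting along the arc:
Arc length L_a = R·θ = 13.6·(88.7°·π/180) = 13.6·1.5481 = 21.05 m
M_R = c_u·L_a·R = 83·21.05·13.6 = 23766.0 kN·m/m
M_D = W·d = 1894·3.99 = 7557.1 kN·m/m
FS = M_R / M_D = 23766.0 / 7557.1 = 3.145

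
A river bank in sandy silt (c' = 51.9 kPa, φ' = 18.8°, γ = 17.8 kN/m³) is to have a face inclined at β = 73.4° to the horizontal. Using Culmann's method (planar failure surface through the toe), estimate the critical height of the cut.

Culmann's analysis gives the critical failure plane at α_cr = (β + φ')/2 = (73.4 + 18.8)/2 = 46.1°, and the critical height
H_c = (4c'/γ) · sinβ cosφ' / [1 − cos(β − φ')]
    = (4·51.9/17.8) · sin73.4°·cos18.8° / [1 − cos(54.6°)]
    = 11.663 · 0.9583·0.9466 / [1 − 0.5793]
    = 11.663 · 0.9072 / 0.4207
    = 25.15 m

H_c = 25.15 m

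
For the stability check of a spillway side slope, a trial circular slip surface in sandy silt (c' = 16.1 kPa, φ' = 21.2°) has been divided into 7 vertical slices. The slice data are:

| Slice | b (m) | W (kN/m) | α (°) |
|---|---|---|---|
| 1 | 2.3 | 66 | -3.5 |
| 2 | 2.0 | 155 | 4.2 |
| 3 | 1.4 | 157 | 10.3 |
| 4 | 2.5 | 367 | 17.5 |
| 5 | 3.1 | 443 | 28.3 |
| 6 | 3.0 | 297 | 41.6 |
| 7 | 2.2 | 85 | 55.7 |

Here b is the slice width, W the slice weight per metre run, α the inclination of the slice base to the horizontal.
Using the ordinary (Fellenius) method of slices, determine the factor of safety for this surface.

Ordinary method of slices: FS = Σ[c'·Δl_i + (W_i cosα_i)·tanφ'] / Σ W_i sinα_i, with Δl_i = b_i / cosα_i.
Slice 1: Δl = 2.3/cos(-3.5°) = 2.304 m; N'_1 = 66·cos(-3.5°) = 65.9; c'Δl = 37.10; W sinα = -4.0
Slice 2: Δl = 2.0/cos4.2° = 2.005 m; N'_2 = 155·cos4.2° = 154.6; c'Δl = 32.29; W sinα = 11.4
Slice 3: Δl = 1.4/cos10.3° = 1.423 m; N'_3 = 157·cos10.3° = 154.5; c'Δl = 22.91; W sinα = 28.1
Slice 4: Δl = 2.5/cos17.5° = 2.621 m; N'_4 = 367·cos17.5° = 350.0; c'Δl = 42.20; W sinα = 110.4
Slice 5: Δl = 3.1/cos28.3° = 3.521 m; N'_5 = 443·cos28.3° = 390.1; c'Δl = 56.69; W sinα = 210.0
Slice 6: Δl = 3.0/cos41.6° = 4.012 m; N'_6 = 297·cos41.6° = 222.1; c'Δl = 64.59; W sinα = 197.2
Slice 7: Δl = 2.2/cos55.7° = 3.904 m; N'_7 = 85·cos55.7° = 47.9; c'Δl = 62.85; W sinα = 70.2
Σc'Δl = 318.6 kN/m; ΣN' = 1385.0 kN/m; ΣW sinα = 623.2 kN/m
Resisting = 318.6 + 1385.0·tan21.2° = 318.6 + 537.2 = 855.8 kN/m
FS = 855.8 / 623.2 = 1.373

FS = 1.37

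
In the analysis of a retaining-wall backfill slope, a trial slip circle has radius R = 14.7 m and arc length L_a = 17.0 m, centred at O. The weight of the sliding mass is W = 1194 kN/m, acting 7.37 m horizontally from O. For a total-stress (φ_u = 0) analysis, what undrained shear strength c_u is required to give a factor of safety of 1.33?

FS = c_u·L_a·R / (W·d), so c_u = FS·W·d / (L_a·R).
c_u = 1.33·1194·7.37 / (17.00·14.7) = 11703.7 / 249.90 = 46.83 kPa

c_u = 46.8 kPa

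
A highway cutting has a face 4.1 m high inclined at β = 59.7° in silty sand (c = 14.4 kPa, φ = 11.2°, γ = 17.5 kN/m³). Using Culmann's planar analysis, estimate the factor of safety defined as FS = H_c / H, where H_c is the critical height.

FS = 2.02

H_c = (4c/γ) · sinβ cosφ / [1 − cos(β − φ)]
    = (4·14.4/17.5) · sin59.7°·cos11.2° / [1 − cos48.5°]
    = 3.291 · 0.8470 / 0.3374 = 8.26 m
FS = H_c / H = 8.26 / 4.1 = 2.015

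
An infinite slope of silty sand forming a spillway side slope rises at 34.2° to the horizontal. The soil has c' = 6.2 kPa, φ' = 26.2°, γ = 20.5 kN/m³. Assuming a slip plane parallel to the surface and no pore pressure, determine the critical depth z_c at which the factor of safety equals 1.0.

z_c = 2.36 m

Setting FS = 1.00 in FS = [c' + γz cos²β tanφ'] / [γz sinβ cosβ] and solving for z:
z = c' / [γ cosβ (FS·sinβ − cosβ·tanφ')]
  = 6.2 / [20.5·cos34.2°·(1.00·sin34.2° − cos34.2°·tan26.2°)]
  = 6.2 / [20.5·0.8271·(1.00·0.5621 − 0.8271·0.4921)]
  = 6.2 / 2.6299 = 2.358 m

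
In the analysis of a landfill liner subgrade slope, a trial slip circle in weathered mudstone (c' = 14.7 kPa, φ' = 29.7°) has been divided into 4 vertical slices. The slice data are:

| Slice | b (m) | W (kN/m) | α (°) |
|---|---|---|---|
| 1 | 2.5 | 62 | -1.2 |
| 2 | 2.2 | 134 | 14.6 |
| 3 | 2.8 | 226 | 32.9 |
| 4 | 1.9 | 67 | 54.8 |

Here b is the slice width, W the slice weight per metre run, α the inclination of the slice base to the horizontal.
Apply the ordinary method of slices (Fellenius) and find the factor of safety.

Ordinary method of slices: FS = Σ[c'·Δl_i + (W_i cosα_i)·tanφ'] / Σ W_i sinα_i, with Δl_i = b_i / cosα_i.
Slice 1: Δl = 2.5/cos(-1.2°) = 2.501 m; N'_1 = 62·cos(-1.2°) = 62.0; c'Δl = 36.76; W sinα = -1.3
Slice 2: Δl = 2.2/cos14.6° = 2.273 m; N'_2 = 134·cos14.6° = 129.7; c'Δl = 33.42; W sinα = 33.8
Slice 3: Δl = 2.8/cos32.9° = 3.335 m; N'_3 = 226·cos32.9° = 189.8; c'Δl = 49.02; W sinα = 122.8
Slice 4: Δl = 1.9/cos54.8° = 3.296 m; N'_4 = 67·cos54.8° = 38.6; c'Δl = 48.45; W sinα = 54.7
Σc'Δl = 167.7 kN/m; ΣN' = 420.0 kN/m; ΣW sinα = 210.0 kN/m
Resisting = 167.7 + 420.0·tan29.7° = 167.7 + 239.6 = 407.2 kN/m
FS = 407.2 / 210.0 = 1.939

FS = 1.94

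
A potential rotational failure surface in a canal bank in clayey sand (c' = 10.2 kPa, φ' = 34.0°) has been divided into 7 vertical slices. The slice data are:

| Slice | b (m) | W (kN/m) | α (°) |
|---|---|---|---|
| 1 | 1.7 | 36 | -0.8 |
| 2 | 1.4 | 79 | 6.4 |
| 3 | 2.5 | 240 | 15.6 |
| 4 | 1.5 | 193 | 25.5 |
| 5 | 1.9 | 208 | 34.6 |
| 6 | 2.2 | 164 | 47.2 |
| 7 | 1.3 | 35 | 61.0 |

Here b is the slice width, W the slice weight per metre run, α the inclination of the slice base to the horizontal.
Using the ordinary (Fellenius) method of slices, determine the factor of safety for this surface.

Ordinary method of slices: FS = Σ[c'·Δl_i + (W_i cosα_i)·tanφ'] / Σ W_i sinα_i, with Δl_i = b_i / cosα_i.
Slice 1: Δl = 1.7/cos(-0.8°) = 1.700 m; N'_1 = 36·cos(-0.8°) = 36.0; c'Δl = 17.34; W sinα = -0.5
Slice 2: Δl = 1.4/cos6.4° = 1.409 m; N'_2 = 79·cos6.4° = 78.5; c'Δl = 14.37; W sinα = 8.8
Slice 3: Δl = 2.5/cos15.6° = 2.596 m; N'_3 = 240·cos15.6° = 231.2; c'Δl = 26.48; W sinα = 64.5
Slice 4: Δl = 1.5/cos25.5° = 1.662 m; N'_4 = 193·cos25.5° = 174.2; c'Δl = 16.95; W sinα = 83.1
Slice 5: Δl = 1.9/cos34.6° = 2.308 m; N'_5 = 208·cos34.6° = 171.2; c'Δl = 23.54; W sinα = 118.1
Slice 6: Δl = 2.2/cos47.2° = 3.238 m; N'_6 = 164·cos47.2° = 111.4; c'Δl = 33.03; W sinα = 120.3
Slice 7: Δl = 1.3/cos61.0° = 2.681 m; N'_7 = 35·cos61.0° = 17.0; c'Δl = 27.35; W sinα = 30.6
Σc'Δl = 159.1 kN/m; ΣN' = 819.5 kN/m; ΣW sinα = 425.0 kN/m
Resisting = 159.1 + 819.5·tan34.0° = 159.1 + 552.7 = 711.8 kN/m
FS = 711.8 / 425.0 = 1.675

FS = 1.67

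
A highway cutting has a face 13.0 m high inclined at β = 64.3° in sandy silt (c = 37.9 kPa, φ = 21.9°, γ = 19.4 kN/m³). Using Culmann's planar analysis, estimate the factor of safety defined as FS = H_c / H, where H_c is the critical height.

H_c = (4c/γ) · sinβ cosφ / [1 − cos(β − φ)]
    = (4·37.9/19.4) · sin64.3°·cos21.9° / [1 − cos42.4°]
    = 7.814 · 0.8361 / 0.2615 = 24.98 m
FS = H_c / H = 24.98 / 13.0 = 1.922

FS = 1.92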